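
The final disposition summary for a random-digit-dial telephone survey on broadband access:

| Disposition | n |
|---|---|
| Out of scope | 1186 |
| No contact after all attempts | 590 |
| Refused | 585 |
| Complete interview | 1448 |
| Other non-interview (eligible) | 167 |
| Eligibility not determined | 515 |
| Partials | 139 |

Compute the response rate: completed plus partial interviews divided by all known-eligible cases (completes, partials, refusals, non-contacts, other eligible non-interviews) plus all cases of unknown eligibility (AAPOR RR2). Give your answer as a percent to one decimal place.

Num = 1448 + 139 = 1587
Denominator = 1448 + 139 + 585 + 590 + 167 + 515 = 3444
RR2 = 1587 / 3444 = 0.4608

46.1%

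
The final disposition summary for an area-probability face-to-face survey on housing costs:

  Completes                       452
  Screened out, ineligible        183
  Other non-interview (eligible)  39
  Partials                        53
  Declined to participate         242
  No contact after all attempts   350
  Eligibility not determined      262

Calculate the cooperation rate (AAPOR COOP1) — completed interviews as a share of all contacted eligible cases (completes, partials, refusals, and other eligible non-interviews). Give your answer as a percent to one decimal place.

57.5%

Top = 452
Base = 452 + 53 + 242 + 39 = 786
COOP1 = 452 / 786 = 0.5751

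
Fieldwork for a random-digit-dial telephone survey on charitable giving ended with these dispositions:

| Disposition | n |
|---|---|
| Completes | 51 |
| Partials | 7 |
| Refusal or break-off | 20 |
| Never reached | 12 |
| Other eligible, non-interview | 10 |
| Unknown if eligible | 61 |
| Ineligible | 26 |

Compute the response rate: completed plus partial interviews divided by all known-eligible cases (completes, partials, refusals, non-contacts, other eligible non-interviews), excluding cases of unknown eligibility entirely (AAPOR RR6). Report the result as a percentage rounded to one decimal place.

Numerator = 51 + 7 = 58
Denominator = 51 + 7 + 20 + 12 + 10 = 100
RR6 = 58 / 100 = 0.5800

58.0%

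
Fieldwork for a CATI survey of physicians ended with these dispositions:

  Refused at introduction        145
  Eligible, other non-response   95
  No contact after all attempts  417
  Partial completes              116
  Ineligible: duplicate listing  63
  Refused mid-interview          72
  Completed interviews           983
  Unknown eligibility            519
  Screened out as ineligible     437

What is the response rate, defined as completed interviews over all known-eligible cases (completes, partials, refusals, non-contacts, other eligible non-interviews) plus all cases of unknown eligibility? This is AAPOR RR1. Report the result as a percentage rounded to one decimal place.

41.9%

Declined to participate = 145 + 72 = 217
Ineligible = 437 + 63 = 500
Numerator: 983
Denom: 983 + 116 + 217 + 417 + 95 + 519 = 2347
RR1 = 983 / 2347 = 0.4188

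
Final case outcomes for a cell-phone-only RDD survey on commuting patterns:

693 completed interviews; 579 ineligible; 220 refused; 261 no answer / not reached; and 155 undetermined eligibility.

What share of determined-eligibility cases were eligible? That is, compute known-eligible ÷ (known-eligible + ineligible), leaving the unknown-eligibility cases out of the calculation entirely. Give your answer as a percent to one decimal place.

67.0%

Determined eligible: 693 + 220 + 261 = 1174
e = 1174 / (1174 + 579) = 1174 / 1753 = 0.6697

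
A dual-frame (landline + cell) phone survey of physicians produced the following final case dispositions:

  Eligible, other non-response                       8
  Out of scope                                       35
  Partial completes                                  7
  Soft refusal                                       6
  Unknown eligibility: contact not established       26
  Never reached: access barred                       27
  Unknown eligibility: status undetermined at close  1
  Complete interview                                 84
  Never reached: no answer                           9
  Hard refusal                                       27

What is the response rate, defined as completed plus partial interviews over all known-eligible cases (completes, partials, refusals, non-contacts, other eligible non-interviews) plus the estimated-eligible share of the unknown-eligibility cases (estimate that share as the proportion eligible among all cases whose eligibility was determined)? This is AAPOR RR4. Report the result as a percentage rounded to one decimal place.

47.8%

Declined to participate = 27 + 6 = 33
Never reached = 9 + 27 = 36
Undetermined eligibility = 26 + 1 = 27
Numerator: 84 + 7 = 91
Determined eligible: 84 + 7 + 33 + 36 + 8 = 168
e = 168 / (168 + 35) = 168 / 203 = 0.8276
e × U: 0.8276 × 27 = 22.35
Denominator: 168 + 22.35 = 190.35
RR4 = 91 / 190.35 = 0.4781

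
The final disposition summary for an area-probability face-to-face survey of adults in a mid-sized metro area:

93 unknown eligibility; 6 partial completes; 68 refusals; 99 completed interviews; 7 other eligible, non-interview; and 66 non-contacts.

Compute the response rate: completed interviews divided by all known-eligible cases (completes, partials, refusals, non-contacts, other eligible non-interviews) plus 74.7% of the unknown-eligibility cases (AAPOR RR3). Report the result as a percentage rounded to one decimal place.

Top → 99
Known eligible → 99 + 6 + 68 + 66 + 7 = 246
Eligible share of unknowns → 0.7470 × 93 = 69.47
Denom → 246 + 69.47 = 315.47
RR3 = 99 / 315.47 = 0.3138

31.4%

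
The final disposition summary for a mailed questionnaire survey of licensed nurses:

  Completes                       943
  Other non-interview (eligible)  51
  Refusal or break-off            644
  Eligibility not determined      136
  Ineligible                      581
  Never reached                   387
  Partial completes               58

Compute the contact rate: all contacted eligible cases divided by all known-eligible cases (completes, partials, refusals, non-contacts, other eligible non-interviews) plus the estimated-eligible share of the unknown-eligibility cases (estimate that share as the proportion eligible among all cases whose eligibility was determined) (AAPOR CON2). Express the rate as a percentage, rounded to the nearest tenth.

77.5%

Num → 943 + 58 + 644 + 51 = 1696
Determined eligible → 943 + 58 + 644 + 387 + 51 = 2083
e = 2083 / (2083 + 581) = 2083 / 2664 = 0.7819
e × U → 0.7819 × 136 = 106.34
Base → 2083 + 106.34 = 2189.34
CON2 = 1696 / 2189.34 = 0.7747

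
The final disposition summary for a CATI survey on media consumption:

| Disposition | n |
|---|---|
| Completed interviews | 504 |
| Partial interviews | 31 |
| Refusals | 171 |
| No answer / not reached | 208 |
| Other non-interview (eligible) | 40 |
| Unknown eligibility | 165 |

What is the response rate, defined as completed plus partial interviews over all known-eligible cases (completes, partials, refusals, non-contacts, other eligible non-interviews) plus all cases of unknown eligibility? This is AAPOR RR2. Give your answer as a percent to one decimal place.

Num = 504 + 31 = 535
Base = 504 + 31 + 171 + 208 + 40 + 165 = 1119
RR2 = 535 / 1119 = 0.4781

47.8%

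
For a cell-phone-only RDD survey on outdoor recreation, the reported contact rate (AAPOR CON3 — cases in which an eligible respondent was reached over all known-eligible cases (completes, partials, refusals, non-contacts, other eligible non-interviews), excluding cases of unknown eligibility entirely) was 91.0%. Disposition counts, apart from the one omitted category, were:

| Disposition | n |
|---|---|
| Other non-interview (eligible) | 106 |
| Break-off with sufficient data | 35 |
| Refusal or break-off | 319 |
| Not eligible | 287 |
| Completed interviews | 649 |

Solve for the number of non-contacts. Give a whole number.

Num → 649 + 35 + 319 + 106 = 1109
CON3 = 1109 / D = 0.910
D = 1109 / 0.910 = 1218.7
Remaining denominator categories sum to 1109
non-contacts = 1218.7 − 1109 ≈ 110

110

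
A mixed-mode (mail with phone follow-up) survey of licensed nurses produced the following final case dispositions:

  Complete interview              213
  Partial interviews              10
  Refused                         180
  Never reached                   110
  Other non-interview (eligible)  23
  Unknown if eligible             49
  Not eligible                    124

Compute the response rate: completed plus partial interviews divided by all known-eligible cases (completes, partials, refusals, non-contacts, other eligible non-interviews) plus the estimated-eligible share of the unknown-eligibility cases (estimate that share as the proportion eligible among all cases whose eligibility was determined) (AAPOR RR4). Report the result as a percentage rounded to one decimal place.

Top: 213 + 10 = 223
Known eligible: 213 + 10 + 180 + 110 + 23 = 536
e = 536 / (536 + 124) = 536 / 660 = 0.8121
Estimated eligible among unknowns: 0.8121 × 49 = 39.79
Denom: 536 + 39.79 = 575.79
RR4 = 223 / 575.79 = 0.3873

38.7%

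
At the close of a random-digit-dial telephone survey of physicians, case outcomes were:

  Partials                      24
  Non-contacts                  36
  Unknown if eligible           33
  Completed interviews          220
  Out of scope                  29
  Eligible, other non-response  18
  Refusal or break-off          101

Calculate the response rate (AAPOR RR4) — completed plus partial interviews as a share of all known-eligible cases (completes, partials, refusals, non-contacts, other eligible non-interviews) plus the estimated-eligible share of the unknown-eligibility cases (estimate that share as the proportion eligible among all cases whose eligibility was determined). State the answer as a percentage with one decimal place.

Num: 220 + 24 = 244
Known eligible: 220 + 24 + 101 + 36 + 18 = 399
e = 399 / (399 + 29) = 399 / 428 = 0.9322
Estimated eligible among unknowns: 0.9322 × 33 = 30.76
Base: 399 + 30.76 = 429.76
RR4 = 244 / 429.76 = 0.5678

56.8%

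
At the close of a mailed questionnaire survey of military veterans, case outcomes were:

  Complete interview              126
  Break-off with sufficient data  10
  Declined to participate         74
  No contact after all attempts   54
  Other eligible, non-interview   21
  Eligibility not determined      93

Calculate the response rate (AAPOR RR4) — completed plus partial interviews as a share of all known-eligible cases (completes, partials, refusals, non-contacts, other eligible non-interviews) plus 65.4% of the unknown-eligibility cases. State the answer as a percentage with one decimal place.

39.3%

Numerator → 126 + 10 = 136
Determined eligible → 126 + 10 + 74 + 54 + 21 = 285
Estimated eligible among unknowns → 0.6540 × 93 = 60.82
Denominator → 285 + 60.82 = 345.82
RR4 = 136 / 345.82 = 0.3933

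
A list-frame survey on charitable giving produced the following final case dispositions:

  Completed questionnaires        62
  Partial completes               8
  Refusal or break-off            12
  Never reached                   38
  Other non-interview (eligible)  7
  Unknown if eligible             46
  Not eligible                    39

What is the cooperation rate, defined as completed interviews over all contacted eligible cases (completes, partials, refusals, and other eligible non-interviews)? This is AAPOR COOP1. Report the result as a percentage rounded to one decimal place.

69.7%

Top → 62
Base → 62 + 8 + 12 + 7 = 89
COOP1 = 62 / 89 = 0.6966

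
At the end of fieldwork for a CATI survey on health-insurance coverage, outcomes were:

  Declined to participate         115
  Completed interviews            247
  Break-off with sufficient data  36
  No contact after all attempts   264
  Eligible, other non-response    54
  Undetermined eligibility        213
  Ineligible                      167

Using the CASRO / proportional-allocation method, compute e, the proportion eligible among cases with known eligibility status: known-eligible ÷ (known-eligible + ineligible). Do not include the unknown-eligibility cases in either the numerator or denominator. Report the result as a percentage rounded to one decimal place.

Eligible (known) → 247 + 36 + 115 + 264 + 54 = 716
e = 716 / (716 + 167) = 716 / 883 = 0.8109

81.1%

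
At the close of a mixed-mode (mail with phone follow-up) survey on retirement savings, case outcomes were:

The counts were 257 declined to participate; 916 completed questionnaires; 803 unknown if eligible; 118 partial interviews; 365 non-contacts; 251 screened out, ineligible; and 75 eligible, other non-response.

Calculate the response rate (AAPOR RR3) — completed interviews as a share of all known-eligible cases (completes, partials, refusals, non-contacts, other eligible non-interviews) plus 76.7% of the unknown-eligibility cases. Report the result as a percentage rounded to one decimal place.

Num → 916
Known eligible → 916 + 118 + 257 + 365 + 75 = 1731
e × U → 0.7670 × 803 = 615.90
Base → 1731 + 615.90 = 2346.90
RR3 = 916 / 2346.90 = 0.3903

39.0%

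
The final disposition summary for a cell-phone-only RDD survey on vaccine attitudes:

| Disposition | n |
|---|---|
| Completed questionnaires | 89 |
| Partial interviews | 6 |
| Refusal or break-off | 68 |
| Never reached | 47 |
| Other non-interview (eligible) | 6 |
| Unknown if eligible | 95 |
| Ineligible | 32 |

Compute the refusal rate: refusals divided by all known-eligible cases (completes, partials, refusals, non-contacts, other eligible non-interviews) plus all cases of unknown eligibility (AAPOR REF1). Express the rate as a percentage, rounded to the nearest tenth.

Numerator = 68
Denom = 89 + 6 + 68 + 47 + 6 + 95 = 311
REF1 = 68 / 311 = 0.2186

21.9%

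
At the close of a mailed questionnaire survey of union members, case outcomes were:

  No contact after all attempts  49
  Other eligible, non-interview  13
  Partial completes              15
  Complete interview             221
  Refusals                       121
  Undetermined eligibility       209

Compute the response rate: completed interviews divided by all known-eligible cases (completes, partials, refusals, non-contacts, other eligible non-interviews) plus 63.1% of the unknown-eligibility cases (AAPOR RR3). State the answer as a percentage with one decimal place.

40.1%

Top → 221
Eligible (known) → 221 + 15 + 121 + 49 + 13 = 419
Eligible share of unknowns → 0.6310 × 209 = 131.88
Base → 419 + 131.88 = 550.88
RR3 = 221 / 550.88 = 0.4012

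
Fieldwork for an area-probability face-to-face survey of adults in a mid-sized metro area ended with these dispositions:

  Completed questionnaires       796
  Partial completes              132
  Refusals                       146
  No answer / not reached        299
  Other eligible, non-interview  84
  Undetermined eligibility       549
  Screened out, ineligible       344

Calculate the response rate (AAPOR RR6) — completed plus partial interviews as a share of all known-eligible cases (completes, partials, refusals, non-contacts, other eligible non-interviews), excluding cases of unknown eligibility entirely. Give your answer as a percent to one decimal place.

Top → 796 + 132 = 928
Denominator → 796 + 132 + 146 + 299 + 84 = 1457
RR6 = 928 / 1457 = 0.6369

63.7%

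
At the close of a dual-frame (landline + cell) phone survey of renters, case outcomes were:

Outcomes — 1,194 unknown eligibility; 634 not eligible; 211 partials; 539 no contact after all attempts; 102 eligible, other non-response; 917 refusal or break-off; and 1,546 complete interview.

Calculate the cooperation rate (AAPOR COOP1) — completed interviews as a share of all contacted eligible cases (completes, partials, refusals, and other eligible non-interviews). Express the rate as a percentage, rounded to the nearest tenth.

Num = 1546
Denom = 1546 + 211 + 917 + 102 = 2776
COOP1 = 1546 / 2776 = 0.5569

55.7%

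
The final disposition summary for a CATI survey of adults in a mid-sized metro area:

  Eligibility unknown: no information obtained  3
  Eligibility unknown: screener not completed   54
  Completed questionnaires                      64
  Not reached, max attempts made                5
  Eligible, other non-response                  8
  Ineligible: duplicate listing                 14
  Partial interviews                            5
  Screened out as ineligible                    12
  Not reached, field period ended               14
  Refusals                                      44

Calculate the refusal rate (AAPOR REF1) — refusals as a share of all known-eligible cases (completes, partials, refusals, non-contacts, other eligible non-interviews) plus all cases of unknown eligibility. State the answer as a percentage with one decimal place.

No contact after all attempts = 14 + 5 = 19
Unknown if eligible = 54 + 3 = 57
Ineligible = 12 + 14 = 26
Numerator: 44
Denominator: 64 + 5 + 44 + 19 + 8 + 57 = 197
REF1 = 44 / 197 = 0.2234

22.3%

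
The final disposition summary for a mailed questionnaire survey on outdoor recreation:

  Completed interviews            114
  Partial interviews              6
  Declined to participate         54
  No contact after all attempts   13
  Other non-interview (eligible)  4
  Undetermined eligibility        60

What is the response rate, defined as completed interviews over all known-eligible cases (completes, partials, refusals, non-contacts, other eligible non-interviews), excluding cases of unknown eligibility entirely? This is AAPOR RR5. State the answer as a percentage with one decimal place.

Top: 114
Denominator: 114 + 6 + 54 + 13 + 4 = 191
RR5 = 114 / 191 = 0.5969

59.7%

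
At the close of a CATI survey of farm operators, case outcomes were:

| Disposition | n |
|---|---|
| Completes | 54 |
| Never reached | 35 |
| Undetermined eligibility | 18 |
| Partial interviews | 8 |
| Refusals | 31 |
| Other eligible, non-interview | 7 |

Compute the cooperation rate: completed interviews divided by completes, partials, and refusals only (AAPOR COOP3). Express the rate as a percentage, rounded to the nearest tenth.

Numerator: 54
Denominator: 54 + 8 + 31 = 93
COOP3 = 54 / 93 = 0.5806

58.1%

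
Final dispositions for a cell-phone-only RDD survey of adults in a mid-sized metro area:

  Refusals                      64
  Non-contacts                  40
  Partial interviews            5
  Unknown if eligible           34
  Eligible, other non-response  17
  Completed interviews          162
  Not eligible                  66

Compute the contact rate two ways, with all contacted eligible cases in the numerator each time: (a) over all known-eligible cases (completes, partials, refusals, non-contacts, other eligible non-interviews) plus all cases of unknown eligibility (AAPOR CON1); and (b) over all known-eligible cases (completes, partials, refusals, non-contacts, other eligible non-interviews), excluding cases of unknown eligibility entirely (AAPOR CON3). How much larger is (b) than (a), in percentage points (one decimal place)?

Top: 162 + 5 + 64 + 17 = 248
Base: 162 + 5 + 64 + 40 + 17 + 34 = 322
CON1 = 248 / 322 = 0.7702
Base: 162 + 5 + 64 + 40 + 17 = 288
CON3 = 248 / 288 = 0.8611
Difference = 86.11 − 77.02 = 9.09 percentage points

9.1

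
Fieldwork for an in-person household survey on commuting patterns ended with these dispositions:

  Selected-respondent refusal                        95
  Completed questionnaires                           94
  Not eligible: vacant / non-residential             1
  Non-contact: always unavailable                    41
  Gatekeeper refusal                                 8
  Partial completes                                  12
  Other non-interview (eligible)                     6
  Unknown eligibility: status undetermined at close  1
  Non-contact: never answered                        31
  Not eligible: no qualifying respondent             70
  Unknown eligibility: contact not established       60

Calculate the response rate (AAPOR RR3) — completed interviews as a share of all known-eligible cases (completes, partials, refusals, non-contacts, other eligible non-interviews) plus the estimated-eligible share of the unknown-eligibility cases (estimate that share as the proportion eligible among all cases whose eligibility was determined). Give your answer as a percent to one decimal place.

28.0%

Refused = 8 + 95 = 103
Non-contacts = 31 + 41 = 72
Unknown if eligible = 60 + 1 = 61
Screened out, ineligible = 70 + 1 = 71
Numerator: 94
Eligible (known): 94 + 12 + 103 + 72 + 6 = 287
e = 287 / (287 + 71) = 287 / 358 = 0.8017
e × U: 0.8017 × 61 = 48.90
Denominator: 287 + 48.90 = 335.90
RR3 = 94 / 335.90 = 0.2798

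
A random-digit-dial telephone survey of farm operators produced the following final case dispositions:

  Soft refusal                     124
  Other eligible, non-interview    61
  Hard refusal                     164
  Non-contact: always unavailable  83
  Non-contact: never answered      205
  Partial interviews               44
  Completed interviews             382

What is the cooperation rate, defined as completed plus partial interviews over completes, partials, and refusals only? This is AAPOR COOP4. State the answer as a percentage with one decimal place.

Refusals = 164 + 124 = 288
Never reached = 205 + 83 = 288
Num → 382 + 44 = 426
Denom → 382 + 44 + 288 = 714
COOP4 = 426 / 714 = 0.5966

59.7%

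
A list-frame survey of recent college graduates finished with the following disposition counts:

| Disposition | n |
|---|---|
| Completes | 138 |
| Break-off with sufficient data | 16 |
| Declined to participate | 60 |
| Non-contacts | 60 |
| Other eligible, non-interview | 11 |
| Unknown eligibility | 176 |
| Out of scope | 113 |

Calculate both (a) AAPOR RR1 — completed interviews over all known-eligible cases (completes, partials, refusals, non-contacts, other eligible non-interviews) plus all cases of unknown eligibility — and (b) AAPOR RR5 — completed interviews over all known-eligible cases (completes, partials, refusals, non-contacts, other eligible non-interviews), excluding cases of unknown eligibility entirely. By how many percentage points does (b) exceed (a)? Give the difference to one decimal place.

Num = 138
Denominator = 138 + 16 + 60 + 60 + 11 + 176 = 461
RR1 = 138 / 461 = 0.2993
Denominator = 138 + 16 + 60 + 60 + 11 = 285
RR5 = 138 / 285 = 0.4842
Difference = 48.42 − 29.93 = 18.49 percentage points

18.5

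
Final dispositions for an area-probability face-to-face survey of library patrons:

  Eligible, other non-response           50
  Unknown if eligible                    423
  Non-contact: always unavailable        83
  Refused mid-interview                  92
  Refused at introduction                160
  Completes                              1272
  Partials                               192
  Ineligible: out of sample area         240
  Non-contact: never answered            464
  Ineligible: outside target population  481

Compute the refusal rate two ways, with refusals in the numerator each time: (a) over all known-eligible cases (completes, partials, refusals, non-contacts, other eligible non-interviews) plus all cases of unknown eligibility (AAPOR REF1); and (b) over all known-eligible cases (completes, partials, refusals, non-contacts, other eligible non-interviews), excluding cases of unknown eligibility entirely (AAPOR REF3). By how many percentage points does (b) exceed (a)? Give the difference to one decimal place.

Declined to participate = 160 + 92 = 252
Never reached = 464 + 83 = 547
Out of scope = 481 + 240 = 721
Numerator → 252
Denominator → 1272 + 192 + 252 + 547 + 50 + 423 = 2736
REF1 = 252 / 2736 = 0.0921
Denominator → 1272 + 192 + 252 + 547 + 50 = 2313
REF3 = 252 / 2313 = 0.1089
Difference = 10.89 − 9.21 = 1.68 percentage points

1.7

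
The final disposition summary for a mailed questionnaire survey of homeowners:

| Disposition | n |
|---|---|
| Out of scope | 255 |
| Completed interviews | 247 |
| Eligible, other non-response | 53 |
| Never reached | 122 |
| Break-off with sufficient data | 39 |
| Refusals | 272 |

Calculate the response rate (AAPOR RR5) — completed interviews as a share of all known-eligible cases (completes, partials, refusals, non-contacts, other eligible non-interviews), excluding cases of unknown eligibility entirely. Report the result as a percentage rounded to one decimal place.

Top = 247
Denominator = 247 + 39 + 272 + 122 + 53 = 733
RR5 = 247 / 733 = 0.3370

33.7%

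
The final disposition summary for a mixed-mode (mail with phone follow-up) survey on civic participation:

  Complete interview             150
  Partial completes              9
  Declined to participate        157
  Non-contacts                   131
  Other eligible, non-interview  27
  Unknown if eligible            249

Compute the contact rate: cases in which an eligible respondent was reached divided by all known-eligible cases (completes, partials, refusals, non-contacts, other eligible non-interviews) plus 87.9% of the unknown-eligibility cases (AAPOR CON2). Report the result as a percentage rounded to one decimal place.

49.5%

Top: 150 + 9 + 157 + 27 = 343
Determined eligible: 150 + 9 + 157 + 131 + 27 = 474
e × U: 0.8790 × 249 = 218.87
Denominator: 474 + 218.87 = 692.87
CON2 = 343 / 692.87 = 0.4950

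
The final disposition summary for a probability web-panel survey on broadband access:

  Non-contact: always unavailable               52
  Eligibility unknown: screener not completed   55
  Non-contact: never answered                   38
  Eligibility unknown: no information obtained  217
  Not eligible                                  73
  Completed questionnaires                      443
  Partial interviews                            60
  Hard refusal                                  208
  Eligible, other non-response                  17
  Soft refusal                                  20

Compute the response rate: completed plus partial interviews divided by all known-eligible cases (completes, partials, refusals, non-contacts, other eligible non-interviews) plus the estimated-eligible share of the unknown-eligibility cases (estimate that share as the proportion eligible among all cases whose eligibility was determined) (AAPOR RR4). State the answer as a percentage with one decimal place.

46.2%

Declined to participate = 208 + 20 = 228
Never reached = 38 + 52 = 90
Undetermined eligibility = 55 + 217 = 272
Num: 443 + 60 = 503
Eligible (known): 443 + 60 + 228 + 90 + 17 = 838
e = 838 / (838 + 73) = 838 / 911 = 0.9199
Eligible share of unknowns: 0.9199 × 272 = 250.21
Denominator: 838 + 250.21 = 1088.21
RR4 = 503 / 1088.21 = 0.4622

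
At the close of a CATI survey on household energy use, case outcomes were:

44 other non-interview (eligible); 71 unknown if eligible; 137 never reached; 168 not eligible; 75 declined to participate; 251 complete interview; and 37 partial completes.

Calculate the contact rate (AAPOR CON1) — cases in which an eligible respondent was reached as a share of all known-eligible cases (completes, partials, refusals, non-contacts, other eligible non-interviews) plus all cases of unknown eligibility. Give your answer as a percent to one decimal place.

Num = 251 + 37 + 75 + 44 = 407
Base = 251 + 37 + 75 + 137 + 44 + 71 = 615
CON1 = 407 / 615 = 0.6618

66.2%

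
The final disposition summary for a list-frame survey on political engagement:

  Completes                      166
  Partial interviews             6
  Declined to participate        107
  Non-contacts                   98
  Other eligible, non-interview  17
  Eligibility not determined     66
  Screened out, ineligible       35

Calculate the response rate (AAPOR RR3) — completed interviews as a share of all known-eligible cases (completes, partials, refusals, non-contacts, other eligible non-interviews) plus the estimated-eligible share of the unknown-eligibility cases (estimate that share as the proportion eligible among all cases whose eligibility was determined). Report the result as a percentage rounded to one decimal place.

Numerator: 166
Eligible (known): 166 + 6 + 107 + 98 + 17 = 394
e = 394 / (394 + 35) = 394 / 429 = 0.9184
e × U: 0.9184 × 66 = 60.61
Base: 394 + 60.61 = 454.61
RR3 = 166 / 454.61 = 0.3651

36.5%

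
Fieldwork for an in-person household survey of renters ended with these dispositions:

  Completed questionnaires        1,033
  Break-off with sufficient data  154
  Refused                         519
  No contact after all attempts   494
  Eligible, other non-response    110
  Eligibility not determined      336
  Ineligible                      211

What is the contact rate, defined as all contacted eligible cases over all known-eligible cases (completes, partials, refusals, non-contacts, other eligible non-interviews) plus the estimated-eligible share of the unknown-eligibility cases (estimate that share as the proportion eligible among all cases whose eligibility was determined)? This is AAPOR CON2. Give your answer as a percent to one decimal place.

Top → 1033 + 154 + 519 + 110 = 1816
Known eligible → 1033 + 154 + 519 + 494 + 110 = 2310
e = 2310 / (2310 + 211) = 2310 / 2521 = 0.9163
Eligible share of unknowns → 0.9163 × 336 = 307.88
Denom → 2310 + 307.88 = 2617.88
CON2 = 1816 / 2617.88 = 0.6937

69.4%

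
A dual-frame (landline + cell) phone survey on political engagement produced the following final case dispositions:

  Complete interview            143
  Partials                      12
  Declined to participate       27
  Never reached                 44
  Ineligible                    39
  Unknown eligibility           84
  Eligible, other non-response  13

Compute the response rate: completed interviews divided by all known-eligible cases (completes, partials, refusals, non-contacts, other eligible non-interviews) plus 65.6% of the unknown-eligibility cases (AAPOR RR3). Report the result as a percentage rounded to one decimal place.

48.6%

Top = 143
Eligible (known) = 143 + 12 + 27 + 44 + 13 = 239
Estimated eligible among unknowns = 0.6560 × 84 = 55.10
Denom = 239 + 55.10 = 294.10
RR3 = 143 / 294.10 = 0.4862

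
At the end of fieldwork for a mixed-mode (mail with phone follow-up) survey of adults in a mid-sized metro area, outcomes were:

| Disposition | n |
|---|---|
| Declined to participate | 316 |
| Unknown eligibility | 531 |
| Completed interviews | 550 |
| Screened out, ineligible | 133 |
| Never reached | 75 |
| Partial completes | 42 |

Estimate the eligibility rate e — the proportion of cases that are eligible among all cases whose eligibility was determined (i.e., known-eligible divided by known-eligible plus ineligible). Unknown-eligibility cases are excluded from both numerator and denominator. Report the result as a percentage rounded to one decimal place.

88.1%

Determined eligible → 550 + 42 + 316 + 75 = 983
e = 983 / (983 + 133) = 983 / 1116 = 0.8808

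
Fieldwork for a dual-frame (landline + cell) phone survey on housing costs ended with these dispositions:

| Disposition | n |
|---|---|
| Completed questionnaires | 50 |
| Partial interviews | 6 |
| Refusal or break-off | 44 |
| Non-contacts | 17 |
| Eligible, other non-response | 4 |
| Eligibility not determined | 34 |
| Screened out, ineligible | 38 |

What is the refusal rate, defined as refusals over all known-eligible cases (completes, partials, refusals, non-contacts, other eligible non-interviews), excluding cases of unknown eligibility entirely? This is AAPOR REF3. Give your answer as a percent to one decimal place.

36.4%

Top → 44
Denom → 50 + 6 + 44 + 17 + 4 = 121
REF3 = 44 / 121 = 0.3636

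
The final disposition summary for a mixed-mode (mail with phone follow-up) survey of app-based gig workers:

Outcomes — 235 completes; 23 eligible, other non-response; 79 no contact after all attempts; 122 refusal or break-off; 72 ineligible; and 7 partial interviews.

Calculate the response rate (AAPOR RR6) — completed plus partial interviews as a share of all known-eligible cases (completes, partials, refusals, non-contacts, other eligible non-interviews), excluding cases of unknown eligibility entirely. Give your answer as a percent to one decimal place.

Top → 235 + 7 = 242
Denom → 235 + 7 + 122 + 79 + 23 = 466
RR6 = 242 / 466 = 0.5193

51.9%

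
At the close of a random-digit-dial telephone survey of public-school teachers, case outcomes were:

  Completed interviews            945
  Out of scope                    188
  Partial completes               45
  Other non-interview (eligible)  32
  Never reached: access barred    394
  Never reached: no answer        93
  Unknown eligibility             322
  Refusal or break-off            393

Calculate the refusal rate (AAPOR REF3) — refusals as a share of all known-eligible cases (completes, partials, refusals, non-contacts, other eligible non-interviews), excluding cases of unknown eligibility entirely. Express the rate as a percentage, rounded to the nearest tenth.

20.7%

No answer / not reached = 93 + 394 = 487
Num: 393
Base: 945 + 45 + 393 + 487 + 32 = 1902
REF3 = 393 / 1902 = 0.2066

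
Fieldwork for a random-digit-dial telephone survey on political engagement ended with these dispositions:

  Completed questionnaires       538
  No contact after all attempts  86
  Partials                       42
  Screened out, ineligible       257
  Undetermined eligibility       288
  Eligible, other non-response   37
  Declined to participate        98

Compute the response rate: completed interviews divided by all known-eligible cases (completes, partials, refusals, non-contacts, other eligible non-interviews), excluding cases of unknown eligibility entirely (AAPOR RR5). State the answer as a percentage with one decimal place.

67.2%

Top = 538
Denom = 538 + 42 + 98 + 86 + 37 = 801
RR5 = 538 / 801 = 0.6717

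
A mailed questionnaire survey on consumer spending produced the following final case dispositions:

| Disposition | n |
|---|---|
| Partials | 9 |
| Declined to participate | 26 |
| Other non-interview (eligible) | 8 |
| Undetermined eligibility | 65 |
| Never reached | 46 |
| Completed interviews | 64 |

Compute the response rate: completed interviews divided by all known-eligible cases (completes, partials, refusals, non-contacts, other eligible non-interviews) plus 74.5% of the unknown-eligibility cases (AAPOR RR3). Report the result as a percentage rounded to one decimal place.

Num → 64
Determined eligible → 64 + 9 + 26 + 46 + 8 = 153
Estimated eligible among unknowns → 0.7450 × 65 = 48.42
Denom → 153 + 48.42 = 201.42
RR3 = 64 / 201.42 = 0.3177

31.8%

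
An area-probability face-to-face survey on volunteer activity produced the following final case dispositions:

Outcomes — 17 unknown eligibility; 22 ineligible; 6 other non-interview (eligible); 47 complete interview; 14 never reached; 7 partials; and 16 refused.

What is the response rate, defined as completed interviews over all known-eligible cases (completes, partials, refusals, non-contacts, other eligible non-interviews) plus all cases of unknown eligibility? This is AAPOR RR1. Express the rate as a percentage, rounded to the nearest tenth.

43.9%

Num = 47
Denominator = 47 + 7 + 16 + 14 + 6 + 17 = 107
RR1 = 47 / 107 = 0.4393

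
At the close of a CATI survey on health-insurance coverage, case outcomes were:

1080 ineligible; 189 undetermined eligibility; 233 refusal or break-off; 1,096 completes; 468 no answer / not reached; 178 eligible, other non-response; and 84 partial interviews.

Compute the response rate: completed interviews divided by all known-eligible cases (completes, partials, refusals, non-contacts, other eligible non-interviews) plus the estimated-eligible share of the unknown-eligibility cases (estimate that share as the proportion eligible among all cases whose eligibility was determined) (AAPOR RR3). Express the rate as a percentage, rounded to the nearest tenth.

Numerator → 1096
Known eligible → 1096 + 84 + 233 + 468 + 178 = 2059
e = 2059 / (2059 + 1080) = 2059 / 3139 = 0.6559
Estimated eligible among unknowns → 0.6559 × 189 = 123.97
Denominator → 2059 + 123.97 = 2182.97
RR3 = 1096 / 2182.97 = 0.5021

50.2%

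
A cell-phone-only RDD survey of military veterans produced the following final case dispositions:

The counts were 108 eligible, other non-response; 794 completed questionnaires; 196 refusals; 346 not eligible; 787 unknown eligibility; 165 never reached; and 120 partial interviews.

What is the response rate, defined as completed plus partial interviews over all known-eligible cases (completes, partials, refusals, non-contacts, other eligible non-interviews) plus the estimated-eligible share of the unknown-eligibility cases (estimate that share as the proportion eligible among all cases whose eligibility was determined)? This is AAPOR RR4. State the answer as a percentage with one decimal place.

Num: 794 + 120 = 914
Determined eligible: 794 + 120 + 196 + 165 + 108 = 1383
e = 1383 / (1383 + 346) = 1383 / 1729 = 0.7999
Estimated eligible among unknowns: 0.7999 × 787 = 629.52
Denominator: 1383 + 629.52 = 2012.52
RR4 = 914 / 2012.52 = 0.4542

45.4%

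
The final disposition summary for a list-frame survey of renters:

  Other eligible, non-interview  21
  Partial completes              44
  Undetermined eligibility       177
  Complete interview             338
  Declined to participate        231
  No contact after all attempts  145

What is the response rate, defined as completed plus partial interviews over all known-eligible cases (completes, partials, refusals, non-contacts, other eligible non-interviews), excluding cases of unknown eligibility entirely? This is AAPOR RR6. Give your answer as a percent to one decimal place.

Num = 338 + 44 = 382
Denom = 338 + 44 + 231 + 145 + 21 = 779
RR6 = 382 / 779 = 0.4904

49.0%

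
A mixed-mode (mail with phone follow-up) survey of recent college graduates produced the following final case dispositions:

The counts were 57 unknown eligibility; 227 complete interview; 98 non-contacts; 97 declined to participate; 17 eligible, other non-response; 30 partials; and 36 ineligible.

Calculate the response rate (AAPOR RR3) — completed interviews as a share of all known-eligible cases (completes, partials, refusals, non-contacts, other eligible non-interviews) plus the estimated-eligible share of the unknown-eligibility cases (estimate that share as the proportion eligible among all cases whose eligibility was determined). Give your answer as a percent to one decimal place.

Top → 227
Determined eligible → 227 + 30 + 97 + 98 + 17 = 469
e = 469 / (469 + 36) = 469 / 505 = 0.9287
e × U → 0.9287 × 57 = 52.94
Denom → 469 + 52.94 = 521.94
RR3 = 227 / 521.94 = 0.4349

43.5%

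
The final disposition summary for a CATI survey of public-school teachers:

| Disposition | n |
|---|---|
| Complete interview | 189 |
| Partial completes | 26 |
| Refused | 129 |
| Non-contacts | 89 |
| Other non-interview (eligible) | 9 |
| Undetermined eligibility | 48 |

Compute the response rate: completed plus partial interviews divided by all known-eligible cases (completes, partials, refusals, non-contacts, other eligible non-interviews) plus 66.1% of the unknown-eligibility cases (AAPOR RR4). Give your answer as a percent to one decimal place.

45.4%

Top = 189 + 26 = 215
Determined eligible = 189 + 26 + 129 + 89 + 9 = 442
Eligible share of unknowns = 0.6610 × 48 = 31.73
Denom = 442 + 31.73 = 473.73
RR4 = 215 / 473.73 = 0.4538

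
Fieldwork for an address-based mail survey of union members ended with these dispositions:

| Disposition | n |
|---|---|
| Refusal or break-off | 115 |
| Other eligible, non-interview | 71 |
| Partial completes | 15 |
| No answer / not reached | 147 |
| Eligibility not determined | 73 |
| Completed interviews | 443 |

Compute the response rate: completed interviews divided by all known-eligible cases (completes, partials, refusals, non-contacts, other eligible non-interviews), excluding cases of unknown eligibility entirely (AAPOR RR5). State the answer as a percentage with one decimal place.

Num = 443
Base = 443 + 15 + 115 + 147 + 71 = 791
RR5 = 443 / 791 = 0.5601

56.0%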